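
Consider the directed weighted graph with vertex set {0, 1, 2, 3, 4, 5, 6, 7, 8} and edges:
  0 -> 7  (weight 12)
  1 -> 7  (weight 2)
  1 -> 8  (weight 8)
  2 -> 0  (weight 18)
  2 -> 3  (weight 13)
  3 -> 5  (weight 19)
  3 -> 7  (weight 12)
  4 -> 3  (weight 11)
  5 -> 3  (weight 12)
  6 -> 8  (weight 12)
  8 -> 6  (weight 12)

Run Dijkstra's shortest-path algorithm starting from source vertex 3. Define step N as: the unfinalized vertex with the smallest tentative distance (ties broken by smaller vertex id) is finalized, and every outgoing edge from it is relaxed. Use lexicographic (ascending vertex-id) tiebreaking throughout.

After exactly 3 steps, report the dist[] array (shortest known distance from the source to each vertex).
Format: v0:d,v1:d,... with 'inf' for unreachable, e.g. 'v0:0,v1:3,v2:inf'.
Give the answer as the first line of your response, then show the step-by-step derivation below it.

v0:inf,v1:inf,v2:inf,v3:0,v4:inf,v5:19,v6:inf,v7:12,v8:inf

step 1: dist = v0:inf,v1:inf,v2:inf,v3:0,v4:inf,v5:19,v6:inf,v7:12,v8:inf
step 2: dist = v0:inf,v1:inf,v2:inf,v3:0,v4:inf,v5:19,v6:inf,v7:12,v8:inf
step 3: dist = v0:inf,v1:inf,v2:inf,v3:0,v4:inf,v5:19,v6:inf,v7:12,v8:inf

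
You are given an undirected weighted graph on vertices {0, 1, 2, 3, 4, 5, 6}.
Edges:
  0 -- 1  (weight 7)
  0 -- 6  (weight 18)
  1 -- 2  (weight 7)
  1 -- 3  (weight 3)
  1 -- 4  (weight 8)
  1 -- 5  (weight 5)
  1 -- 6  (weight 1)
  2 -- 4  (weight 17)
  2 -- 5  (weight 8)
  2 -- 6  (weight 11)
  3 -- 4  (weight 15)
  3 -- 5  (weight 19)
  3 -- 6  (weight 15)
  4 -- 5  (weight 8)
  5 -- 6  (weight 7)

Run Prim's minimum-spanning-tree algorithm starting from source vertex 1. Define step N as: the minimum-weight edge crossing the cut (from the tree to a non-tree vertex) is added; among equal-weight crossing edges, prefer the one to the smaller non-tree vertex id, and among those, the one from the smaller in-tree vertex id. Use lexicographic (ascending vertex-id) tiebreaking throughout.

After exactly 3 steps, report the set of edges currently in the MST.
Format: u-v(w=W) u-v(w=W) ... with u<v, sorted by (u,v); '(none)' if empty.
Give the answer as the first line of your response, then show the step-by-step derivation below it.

1-3(w=3) 1-5(w=5) 1-6(w=1)

step 1: add edge 1-6 (w=1); MST = {1-6(w=1)}
step 2: add edge 1-3 (w=3); MST = {1-3(w=3) 1-6(w=1)}
step 3: add edge 1-5 (w=5); MST = {1-3(w=3) 1-5(w=5) 1-6(w=1)}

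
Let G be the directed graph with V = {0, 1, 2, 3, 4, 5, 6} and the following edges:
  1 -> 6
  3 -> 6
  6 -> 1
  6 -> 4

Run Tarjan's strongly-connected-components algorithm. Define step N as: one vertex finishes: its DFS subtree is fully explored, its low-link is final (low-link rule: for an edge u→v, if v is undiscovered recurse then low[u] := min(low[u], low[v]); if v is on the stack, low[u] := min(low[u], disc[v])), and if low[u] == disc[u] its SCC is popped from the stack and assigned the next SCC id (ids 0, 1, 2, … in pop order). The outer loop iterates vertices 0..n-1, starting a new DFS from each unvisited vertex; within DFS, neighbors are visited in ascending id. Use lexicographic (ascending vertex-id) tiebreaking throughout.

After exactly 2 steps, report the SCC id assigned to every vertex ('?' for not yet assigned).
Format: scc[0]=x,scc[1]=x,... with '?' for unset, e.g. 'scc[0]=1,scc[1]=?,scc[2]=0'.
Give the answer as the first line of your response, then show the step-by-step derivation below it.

scc[0]=0,scc[1]=?,scc[2]=?,scc[3]=?,scc[4]=1,scc[5]=?,scc[6]=?

step 1: low=(low[0]=0,low[1]=?,low[2]=?,low[3]=?,low[4]=?,low[5]=?,low[6]=?); scc=(scc[0]=0,scc[1]=?,scc[2]=?,scc[3]=?,scc[4]=?,scc[5]=?,scc[6]=?)
step 2: low=(low[0]=0,low[1]=1,low[2]=?,low[3]=?,low[4]=3,low[5]=?,low[6]=1); scc=(scc[0]=0,scc[1]=?,scc[2]=?,scc[3]=?,scc[4]=1,scc[5]=?,scc[6]=?)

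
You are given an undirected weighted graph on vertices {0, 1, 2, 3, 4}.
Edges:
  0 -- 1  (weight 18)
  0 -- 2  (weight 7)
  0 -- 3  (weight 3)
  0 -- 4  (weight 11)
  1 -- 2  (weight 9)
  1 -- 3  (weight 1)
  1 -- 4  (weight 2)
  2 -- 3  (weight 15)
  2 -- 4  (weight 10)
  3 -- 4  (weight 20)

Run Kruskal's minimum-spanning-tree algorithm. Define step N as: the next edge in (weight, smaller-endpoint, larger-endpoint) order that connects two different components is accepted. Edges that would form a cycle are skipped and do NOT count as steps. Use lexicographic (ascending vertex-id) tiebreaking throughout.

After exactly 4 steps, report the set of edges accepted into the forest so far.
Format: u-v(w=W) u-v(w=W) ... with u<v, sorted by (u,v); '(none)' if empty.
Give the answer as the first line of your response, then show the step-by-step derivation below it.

0-2(w=7) 0-3(w=3) 1-3(w=1) 1-4(w=2)

step 1: add edge 1-3 (w=1); MST = {1-3(w=1)}
step 2: add edge 1-4 (w=2); MST = {1-3(w=1) 1-4(w=2)}
step 3: add edge 0-3 (w=3); MST = {0-3(w=3) 1-3(w=1) 1-4(w=2)}
step 4: add edge 0-2 (w=7); MST = {0-2(w=7) 0-3(w=3) 1-3(w=1) 1-4(w=2)}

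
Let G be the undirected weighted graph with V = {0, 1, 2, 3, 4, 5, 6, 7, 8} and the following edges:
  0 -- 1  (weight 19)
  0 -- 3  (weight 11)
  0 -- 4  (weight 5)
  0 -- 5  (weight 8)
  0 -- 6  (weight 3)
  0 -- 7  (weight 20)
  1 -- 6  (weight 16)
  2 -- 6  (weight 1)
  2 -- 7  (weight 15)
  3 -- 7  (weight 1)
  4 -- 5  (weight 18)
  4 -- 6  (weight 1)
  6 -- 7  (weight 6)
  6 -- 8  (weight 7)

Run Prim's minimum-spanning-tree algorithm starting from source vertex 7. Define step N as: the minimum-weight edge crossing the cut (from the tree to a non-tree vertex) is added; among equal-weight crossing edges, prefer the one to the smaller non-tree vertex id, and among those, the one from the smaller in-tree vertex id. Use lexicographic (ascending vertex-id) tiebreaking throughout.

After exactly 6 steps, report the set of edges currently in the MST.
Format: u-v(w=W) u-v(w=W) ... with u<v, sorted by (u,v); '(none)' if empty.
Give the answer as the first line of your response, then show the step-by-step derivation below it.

0-6(w=3) 2-6(w=1) 3-7(w=1) 4-6(w=1) 6-7(w=6) 6-8(w=7)

step 1: add edge 3-7 (w=1); MST = {3-7(w=1)}
step 2: add edge 6-7 (w=6); MST = {3-7(w=1) 6-7(w=6)}
step 3: add edge 2-6 (w=1); MST = {2-6(w=1) 3-7(w=1) 6-7(w=6)}
step 4: add edge 4-6 (w=1); MST = {2-6(w=1) 3-7(w=1) 4-6(w=1) 6-7(w=6)}
step 5: add edge 0-6 (w=3); MST = {0-6(w=3) 2-6(w=1) 3-7(w=1) 4-6(w=1) 6-7(w=6)}
step 6: add edge 6-8 (w=7); MST = {0-6(w=3) 2-6(w=1) 3-7(w=1) 4-6(w=1) 6-7(w=6) 6-8(w=7)}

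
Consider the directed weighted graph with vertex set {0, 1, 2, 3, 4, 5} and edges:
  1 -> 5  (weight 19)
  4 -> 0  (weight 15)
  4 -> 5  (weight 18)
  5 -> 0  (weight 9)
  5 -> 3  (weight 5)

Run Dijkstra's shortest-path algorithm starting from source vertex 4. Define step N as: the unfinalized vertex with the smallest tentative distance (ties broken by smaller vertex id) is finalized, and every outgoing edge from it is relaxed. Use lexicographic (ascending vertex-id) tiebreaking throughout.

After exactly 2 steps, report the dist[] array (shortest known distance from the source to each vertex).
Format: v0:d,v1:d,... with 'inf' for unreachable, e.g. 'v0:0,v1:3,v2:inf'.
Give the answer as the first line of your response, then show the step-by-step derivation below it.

v0:15,v1:inf,v2:inf,v3:inf,v4:0,v5:18

step 1: dist = v0:15,v1:inf,v2:inf,v3:inf,v4:0,v5:18
step 2: dist = v0:15,v1:inf,v2:inf,v3:inf,v4:0,v5:18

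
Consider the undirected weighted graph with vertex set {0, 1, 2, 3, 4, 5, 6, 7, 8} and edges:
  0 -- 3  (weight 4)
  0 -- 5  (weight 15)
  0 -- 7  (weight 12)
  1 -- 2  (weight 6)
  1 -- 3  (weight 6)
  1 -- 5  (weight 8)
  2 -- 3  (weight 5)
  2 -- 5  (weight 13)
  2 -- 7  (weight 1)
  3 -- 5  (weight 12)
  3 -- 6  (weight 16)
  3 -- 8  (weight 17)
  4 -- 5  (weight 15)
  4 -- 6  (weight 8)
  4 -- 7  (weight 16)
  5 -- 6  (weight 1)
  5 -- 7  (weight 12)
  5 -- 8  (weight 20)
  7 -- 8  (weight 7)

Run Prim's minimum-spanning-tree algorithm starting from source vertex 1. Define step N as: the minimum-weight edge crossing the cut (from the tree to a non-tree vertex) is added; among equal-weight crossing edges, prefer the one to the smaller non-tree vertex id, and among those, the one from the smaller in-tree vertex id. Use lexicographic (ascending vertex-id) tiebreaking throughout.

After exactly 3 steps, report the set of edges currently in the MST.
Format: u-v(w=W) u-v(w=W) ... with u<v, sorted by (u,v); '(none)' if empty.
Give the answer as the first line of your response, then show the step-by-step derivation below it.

1-2(w=6) 2-3(w=5) 2-7(w=1)

step 1: add edge 1-2 (w=6); MST = {1-2(w=6)}
step 2: add edge 2-7 (w=1); MST = {1-2(w=6) 2-7(w=1)}
step 3: add edge 2-3 (w=5); MST = {1-2(w=6) 2-3(w=5) 2-7(w=1)}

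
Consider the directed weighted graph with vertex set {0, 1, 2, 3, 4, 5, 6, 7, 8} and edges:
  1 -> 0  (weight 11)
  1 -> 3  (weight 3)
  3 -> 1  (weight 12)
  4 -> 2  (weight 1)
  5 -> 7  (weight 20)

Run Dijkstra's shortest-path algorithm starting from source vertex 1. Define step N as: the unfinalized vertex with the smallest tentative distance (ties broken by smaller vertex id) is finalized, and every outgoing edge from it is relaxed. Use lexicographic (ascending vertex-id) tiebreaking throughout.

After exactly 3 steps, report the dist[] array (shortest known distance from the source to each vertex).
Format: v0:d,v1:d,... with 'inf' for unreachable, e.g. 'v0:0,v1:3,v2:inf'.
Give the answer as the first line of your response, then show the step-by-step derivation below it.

v0:11,v1:0,v2:inf,v3:3,v4:inf,v5:inf,v6:inf,v7:inf,v8:inf

step 1: dist = v0:11,v1:0,v2:inf,v3:3,v4:inf,v5:inf,v6:inf,v7:inf,v8:inf
step 2: dist = v0:11,v1:0,v2:inf,v3:3,v4:inf,v5:inf,v6:inf,v7:inf,v8:inf
step 3: dist = v0:11,v1:0,v2:inf,v3:3,v4:inf,v5:inf,v6:inf,v7:inf,v8:inf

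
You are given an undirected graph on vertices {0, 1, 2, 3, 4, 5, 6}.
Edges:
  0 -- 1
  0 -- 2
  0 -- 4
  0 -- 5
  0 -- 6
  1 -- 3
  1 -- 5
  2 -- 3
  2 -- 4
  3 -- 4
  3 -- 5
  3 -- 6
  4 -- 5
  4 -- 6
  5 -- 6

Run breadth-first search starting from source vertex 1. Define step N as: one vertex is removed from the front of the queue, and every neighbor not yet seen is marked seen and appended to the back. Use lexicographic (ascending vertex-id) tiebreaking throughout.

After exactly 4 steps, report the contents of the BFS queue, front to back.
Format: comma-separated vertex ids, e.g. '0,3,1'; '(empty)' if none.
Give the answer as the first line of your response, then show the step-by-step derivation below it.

2,4,6

step 1: dequeue 1; queue=[0,3,5]; order=1
step 2: dequeue 0; queue=[3,5,2,4,6]; order=1,0
step 3: dequeue 3; queue=[5,2,4,6]; order=1,0,3
step 4: dequeue 5; queue=[2,4,6]; order=1,0,3,5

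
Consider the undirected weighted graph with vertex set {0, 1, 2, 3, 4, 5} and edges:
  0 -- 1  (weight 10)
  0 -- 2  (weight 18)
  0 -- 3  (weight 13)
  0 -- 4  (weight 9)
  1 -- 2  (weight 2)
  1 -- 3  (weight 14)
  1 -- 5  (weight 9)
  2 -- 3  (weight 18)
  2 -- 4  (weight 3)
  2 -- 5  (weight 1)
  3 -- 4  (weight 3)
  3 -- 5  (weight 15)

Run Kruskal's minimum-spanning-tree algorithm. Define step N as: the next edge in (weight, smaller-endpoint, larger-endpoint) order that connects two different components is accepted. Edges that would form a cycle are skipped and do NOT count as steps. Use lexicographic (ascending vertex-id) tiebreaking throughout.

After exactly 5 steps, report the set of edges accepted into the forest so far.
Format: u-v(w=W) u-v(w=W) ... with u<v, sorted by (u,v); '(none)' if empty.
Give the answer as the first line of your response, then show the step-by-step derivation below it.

0-4(w=9) 1-2(w=2) 2-4(w=3) 2-5(w=1) 3-4(w=3)

step 1: add edge 2-5 (w=1); MST = {2-5(w=1)}
step 2: add edge 1-2 (w=2); MST = {1-2(w=2) 2-5(w=1)}
step 3: add edge 2-4 (w=3); MST = {1-2(w=2) 2-4(w=3) 2-5(w=1)}
step 4: add edge 3-4 (w=3); MST = {1-2(w=2) 2-4(w=3) 2-5(w=1) 3-4(w=3)}
step 5: add edge 0-4 (w=9); MST = {0-4(w=9) 1-2(w=2) 2-4(w=3) 2-5(w=1) 3-4(w=3)}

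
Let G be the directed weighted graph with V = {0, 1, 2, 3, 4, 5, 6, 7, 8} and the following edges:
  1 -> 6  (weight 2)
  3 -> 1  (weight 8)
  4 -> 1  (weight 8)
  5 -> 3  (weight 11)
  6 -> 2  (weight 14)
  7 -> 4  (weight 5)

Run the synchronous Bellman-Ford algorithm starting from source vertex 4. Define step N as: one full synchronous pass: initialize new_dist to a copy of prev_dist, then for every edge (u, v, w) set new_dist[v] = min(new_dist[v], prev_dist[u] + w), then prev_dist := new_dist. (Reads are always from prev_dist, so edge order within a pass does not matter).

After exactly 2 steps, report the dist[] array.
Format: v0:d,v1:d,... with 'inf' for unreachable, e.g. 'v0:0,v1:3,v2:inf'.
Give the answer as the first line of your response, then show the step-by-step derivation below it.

v0:inf,v1:8,v2:inf,v3:inf,v4:0,v5:inf,v6:10,v7:inf,v8:inf

step 1: dist = v0:inf,v1:8,v2:inf,v3:inf,v4:0,v5:inf,v6:inf,v7:inf,v8:inf
step 2: dist = v0:inf,v1:8,v2:inf,v3:inf,v4:0,v5:inf,v6:10,v7:inf,v8:inf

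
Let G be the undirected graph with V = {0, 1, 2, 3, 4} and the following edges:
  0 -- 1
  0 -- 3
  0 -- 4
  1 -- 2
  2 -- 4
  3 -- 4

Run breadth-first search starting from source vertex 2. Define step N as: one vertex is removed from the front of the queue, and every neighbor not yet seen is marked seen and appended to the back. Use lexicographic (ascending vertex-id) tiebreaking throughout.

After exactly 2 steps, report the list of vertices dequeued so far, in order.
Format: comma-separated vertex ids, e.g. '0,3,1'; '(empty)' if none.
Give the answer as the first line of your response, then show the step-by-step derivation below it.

2,1

step 1: dequeue 2; queue=[1,4]; order=2
step 2: dequeue 1; queue=[4,0]; order=2,1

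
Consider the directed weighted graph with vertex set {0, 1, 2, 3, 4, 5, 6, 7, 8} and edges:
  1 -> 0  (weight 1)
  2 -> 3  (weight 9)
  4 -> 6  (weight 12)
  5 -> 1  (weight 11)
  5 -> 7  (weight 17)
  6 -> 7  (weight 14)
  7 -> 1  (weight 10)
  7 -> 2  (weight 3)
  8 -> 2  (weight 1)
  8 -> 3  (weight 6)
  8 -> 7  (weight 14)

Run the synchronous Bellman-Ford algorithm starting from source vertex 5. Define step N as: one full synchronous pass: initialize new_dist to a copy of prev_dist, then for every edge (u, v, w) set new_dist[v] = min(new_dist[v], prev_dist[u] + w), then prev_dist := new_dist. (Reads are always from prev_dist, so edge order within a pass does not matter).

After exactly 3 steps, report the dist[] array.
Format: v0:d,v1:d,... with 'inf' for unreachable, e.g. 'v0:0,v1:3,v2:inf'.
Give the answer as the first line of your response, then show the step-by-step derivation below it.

v0:12,v1:11,v2:20,v3:29,v4:inf,v5:0,v6:inf,v7:17,v8:inf

step 1: dist = v0:inf,v1:11,v2:inf,v3:inf,v4:inf,v5:0,v6:inf,v7:17,v8:inf
step 2: dist = v0:12,v1:11,v2:20,v3:inf,v4:inf,v5:0,v6:inf,v7:17,v8:inf
step 3: dist = v0:12,v1:11,v2:20,v3:29,v4:inf,v5:0,v6:inf,v7:17,v8:inf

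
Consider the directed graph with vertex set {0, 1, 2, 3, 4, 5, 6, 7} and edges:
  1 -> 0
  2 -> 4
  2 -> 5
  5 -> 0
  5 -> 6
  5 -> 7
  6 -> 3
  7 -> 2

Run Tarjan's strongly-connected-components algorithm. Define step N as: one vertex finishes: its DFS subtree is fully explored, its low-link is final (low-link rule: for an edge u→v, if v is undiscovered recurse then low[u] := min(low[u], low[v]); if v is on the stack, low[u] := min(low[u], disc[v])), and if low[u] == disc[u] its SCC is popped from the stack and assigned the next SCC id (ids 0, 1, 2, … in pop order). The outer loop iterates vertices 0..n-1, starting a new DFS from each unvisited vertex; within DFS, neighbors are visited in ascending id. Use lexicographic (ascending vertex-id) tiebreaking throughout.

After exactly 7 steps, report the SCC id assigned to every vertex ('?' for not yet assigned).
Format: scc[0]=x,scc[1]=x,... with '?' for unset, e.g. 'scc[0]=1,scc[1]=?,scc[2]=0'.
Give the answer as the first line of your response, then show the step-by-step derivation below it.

scc[0]=0,scc[1]=1,scc[2]=?,scc[3]=3,scc[4]=2,scc[5]=?,scc[6]=4,scc[7]=?

step 1: low=(low[0]=0,low[1]=?,low[2]=?,low[3]=?,low[4]=?,low[5]=?,low[6]=?,low[7]=?); scc=(scc[0]=0,scc[1]=?,scc[2]=?,scc[3]=?,scc[4]=?,scc[5]=?,scc[6]=?,scc[7]=?)
step 2: low=(low[0]=0,low[1]=1,low[2]=?,low[3]=?,low[4]=?,low[5]=?,low[6]=?,low[7]=?); scc=(scc[0]=0,scc[1]=1,scc[2]=?,scc[3]=?,scc[4]=?,scc[5]=?,scc[6]=?,scc[7]=?)
step 3: low=(low[0]=0,low[1]=1,low[2]=2,low[3]=?,low[4]=3,low[5]=?,low[6]=?,low[7]=?); scc=(scc[0]=0,scc[1]=1,scc[2]=?,scc[3]=?,scc[4]=2,scc[5]=?,scc[6]=?,scc[7]=?)
step 4: low=(low[0]=0,low[1]=1,low[2]=2,low[3]=6,low[4]=3,low[5]=4,low[6]=5,low[7]=?); scc=(scc[0]=0,scc[1]=1,scc[2]=?,scc[3]=3,scc[4]=2,scc[5]=?,scc[6]=?,scc[7]=?)
step 5: low=(low[0]=0,low[1]=1,low[2]=2,low[3]=6,low[4]=3,low[5]=4,low[6]=5,low[7]=?); scc=(scc[0]=0,scc[1]=1,scc[2]=?,scc[3]=3,scc[4]=2,scc[5]=?,scc[6]=4,scc[7]=?)
step 6: low=(low[0]=0,low[1]=1,low[2]=2,low[3]=6,low[4]=3,low[5]=4,low[6]=5,low[7]=2); scc=(scc[0]=0,scc[1]=1,scc[2]=?,scc[3]=3,scc[4]=2,scc[5]=?,scc[6]=4,scc[7]=?)
step 7: low=(low[0]=0,low[1]=1,low[2]=2,low[3]=6,low[4]=3,low[5]=2,low[6]=5,low[7]=2); scc=(scc[0]=0,scc[1]=1,scc[2]=?,scc[3]=3,scc[4]=2,scc[5]=?,scc[6]=4,scc[7]=?)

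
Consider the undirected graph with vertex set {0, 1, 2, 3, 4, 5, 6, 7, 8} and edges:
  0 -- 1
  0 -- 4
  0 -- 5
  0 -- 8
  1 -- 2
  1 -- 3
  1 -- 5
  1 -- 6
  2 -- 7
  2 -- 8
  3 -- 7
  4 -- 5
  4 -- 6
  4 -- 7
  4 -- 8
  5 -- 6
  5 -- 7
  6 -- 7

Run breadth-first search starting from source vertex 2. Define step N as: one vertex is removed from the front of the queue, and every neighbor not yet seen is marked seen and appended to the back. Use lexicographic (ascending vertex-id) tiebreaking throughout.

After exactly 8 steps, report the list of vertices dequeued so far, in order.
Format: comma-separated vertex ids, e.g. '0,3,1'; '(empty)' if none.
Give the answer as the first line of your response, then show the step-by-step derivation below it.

2,1,7,8,0,3,5,6

step 1: dequeue 2; queue=[1,7,8]; order=2
step 2: dequeue 1; queue=[7,8,0,3,5,6]; order=2,1
step 3: dequeue 7; queue=[8,0,3,5,6,4]; order=2,1,7
step 4: dequeue 8; queue=[0,3,5,6,4]; order=2,1,7,8
step 5: dequeue 0; queue=[3,5,6,4]; order=2,1,7,8,0
step 6: dequeue 3; queue=[5,6,4]; order=2,1,7,8,0,3
step 7: dequeue 5; queue=[6,4]; order=2,1,7,8,0,3,5
step 8: dequeue 6; queue=[4]; order=2,1,7,8,0,3,5,6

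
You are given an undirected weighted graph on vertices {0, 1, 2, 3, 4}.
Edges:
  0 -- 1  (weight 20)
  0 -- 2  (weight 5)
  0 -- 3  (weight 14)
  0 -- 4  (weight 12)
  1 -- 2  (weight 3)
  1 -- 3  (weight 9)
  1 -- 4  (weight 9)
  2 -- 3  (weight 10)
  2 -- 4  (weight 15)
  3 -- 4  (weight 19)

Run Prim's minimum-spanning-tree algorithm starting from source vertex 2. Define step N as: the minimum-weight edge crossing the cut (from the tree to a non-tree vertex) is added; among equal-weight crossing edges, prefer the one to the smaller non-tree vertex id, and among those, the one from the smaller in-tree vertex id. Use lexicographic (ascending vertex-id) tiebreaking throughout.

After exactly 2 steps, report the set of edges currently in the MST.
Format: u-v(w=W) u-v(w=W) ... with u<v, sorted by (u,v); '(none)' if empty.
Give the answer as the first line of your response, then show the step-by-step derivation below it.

0-2(w=5) 1-2(w=3)

step 1: add edge 1-2 (w=3); MST = {1-2(w=3)}
step 2: add edge 0-2 (w=5); MST = {0-2(w=5) 1-2(w=3)}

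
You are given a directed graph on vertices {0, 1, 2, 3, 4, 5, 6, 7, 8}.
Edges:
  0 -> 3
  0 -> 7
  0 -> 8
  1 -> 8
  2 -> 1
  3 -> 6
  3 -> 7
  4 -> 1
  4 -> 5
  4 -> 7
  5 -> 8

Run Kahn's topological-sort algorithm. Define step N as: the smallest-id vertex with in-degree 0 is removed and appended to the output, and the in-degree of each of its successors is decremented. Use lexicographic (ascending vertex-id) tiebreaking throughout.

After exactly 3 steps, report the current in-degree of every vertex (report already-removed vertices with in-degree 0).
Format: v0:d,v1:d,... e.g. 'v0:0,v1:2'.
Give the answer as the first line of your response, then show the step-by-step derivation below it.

v0:0,v1:1,v2:0,v3:0,v4:0,v5:1,v6:0,v7:1,v8:2

step 1: output 0; order=[0]; indeg=(0,2,0,0,0,1,1,2,2)
step 2: output 2; order=[0,2]; indeg=(0,1,0,0,0,1,1,2,2)
step 3: output 3; order=[0,2,3]; indeg=(0,1,0,0,0,1,0,1,2)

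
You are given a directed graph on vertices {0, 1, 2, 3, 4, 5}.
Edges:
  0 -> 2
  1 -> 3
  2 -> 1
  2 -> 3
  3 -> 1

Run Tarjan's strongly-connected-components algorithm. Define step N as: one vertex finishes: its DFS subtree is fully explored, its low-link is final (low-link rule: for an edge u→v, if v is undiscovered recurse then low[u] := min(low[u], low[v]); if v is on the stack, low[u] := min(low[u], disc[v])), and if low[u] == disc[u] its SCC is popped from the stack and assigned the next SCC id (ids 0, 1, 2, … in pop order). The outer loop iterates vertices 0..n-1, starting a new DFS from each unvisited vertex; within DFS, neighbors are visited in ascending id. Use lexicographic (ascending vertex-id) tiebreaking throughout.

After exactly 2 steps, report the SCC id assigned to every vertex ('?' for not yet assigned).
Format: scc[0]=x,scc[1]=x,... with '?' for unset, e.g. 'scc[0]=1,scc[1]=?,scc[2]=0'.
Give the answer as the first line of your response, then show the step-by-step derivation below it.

scc[0]=?,scc[1]=0,scc[2]=?,scc[3]=0,scc[4]=?,scc[5]=?

step 1: low=(low[0]=0,low[1]=2,low[2]=1,low[3]=2,low[4]=?,low[5]=?); scc=(scc[0]=?,scc[1]=?,scc[2]=?,scc[3]=?,scc[4]=?,scc[5]=?)
step 2: low=(low[0]=0,low[1]=2,low[2]=1,low[3]=2,low[4]=?,low[5]=?); scc=(scc[0]=?,scc[1]=0,scc[2]=?,scc[3]=0,scc[4]=?,scc[5]=?)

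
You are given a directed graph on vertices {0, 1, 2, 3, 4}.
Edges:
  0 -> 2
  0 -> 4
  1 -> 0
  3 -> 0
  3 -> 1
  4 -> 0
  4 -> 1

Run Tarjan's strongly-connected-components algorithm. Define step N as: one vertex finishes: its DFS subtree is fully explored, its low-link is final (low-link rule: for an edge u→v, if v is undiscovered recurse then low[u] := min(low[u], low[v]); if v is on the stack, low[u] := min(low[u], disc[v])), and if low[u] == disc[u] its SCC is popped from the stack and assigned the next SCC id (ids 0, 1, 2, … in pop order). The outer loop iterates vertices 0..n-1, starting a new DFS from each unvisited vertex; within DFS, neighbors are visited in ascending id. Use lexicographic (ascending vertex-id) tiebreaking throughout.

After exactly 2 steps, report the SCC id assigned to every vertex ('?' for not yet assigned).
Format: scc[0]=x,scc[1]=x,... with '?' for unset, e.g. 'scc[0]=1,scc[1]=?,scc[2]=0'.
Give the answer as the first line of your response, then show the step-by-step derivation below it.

scc[0]=?,scc[1]=?,scc[2]=0,scc[3]=?,scc[4]=?

step 1: low=(low[0]=0,low[1]=?,low[2]=1,low[3]=?,low[4]=?); scc=(scc[0]=?,scc[1]=?,scc[2]=0,scc[3]=?,scc[4]=?)
step 2: low=(low[0]=0,low[1]=0,low[2]=1,low[3]=?,low[4]=0); scc=(scc[0]=?,scc[1]=?,scc[2]=0,scc[3]=?,scc[4]=?)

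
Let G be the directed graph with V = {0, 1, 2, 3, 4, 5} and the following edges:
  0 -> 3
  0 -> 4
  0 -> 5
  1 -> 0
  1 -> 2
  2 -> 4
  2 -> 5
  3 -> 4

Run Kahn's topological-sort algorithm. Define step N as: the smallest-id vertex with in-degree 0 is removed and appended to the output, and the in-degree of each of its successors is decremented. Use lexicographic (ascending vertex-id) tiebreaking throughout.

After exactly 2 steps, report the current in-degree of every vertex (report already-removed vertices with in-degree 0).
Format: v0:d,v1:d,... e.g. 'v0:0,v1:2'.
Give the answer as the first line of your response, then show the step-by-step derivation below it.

v0:0,v1:0,v2:0,v3:0,v4:2,v5:1

step 1: output 1; order=[1]; indeg=(0,0,0,1,3,2)
step 2: output 0; order=[1,0]; indeg=(0,0,0,0,2,1)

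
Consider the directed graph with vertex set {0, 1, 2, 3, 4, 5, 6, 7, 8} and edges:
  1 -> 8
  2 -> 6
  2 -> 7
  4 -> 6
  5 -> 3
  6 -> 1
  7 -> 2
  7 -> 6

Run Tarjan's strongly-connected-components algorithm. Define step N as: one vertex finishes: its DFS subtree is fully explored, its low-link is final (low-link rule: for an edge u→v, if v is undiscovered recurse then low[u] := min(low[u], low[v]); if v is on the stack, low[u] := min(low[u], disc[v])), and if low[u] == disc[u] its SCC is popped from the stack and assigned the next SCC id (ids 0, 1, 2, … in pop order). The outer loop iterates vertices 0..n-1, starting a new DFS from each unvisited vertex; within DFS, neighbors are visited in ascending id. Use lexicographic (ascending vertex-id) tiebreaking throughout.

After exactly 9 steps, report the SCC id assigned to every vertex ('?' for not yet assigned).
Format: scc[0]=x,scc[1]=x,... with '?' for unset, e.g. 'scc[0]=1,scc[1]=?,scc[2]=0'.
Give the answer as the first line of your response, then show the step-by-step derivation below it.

scc[0]=0,scc[1]=2,scc[2]=4,scc[3]=5,scc[4]=6,scc[5]=7,scc[6]=3,scc[7]=4,scc[8]=1

step 1: low=(low[0]=0,low[1]=?,low[2]=?,low[3]=?,low[4]=?,low[5]=?,low[6]=?,low[7]=?,low[8]=?); scc=(scc[0]=0,scc[1]=?,scc[2]=?,scc[3]=?,scc[4]=?,scc[5]=?,scc[6]=?,scc[7]=?,scc[8]=?)
step 2: low=(low[0]=0,low[1]=1,low[2]=?,low[3]=?,low[4]=?,low[5]=?,low[6]=?,low[7]=?,low[8]=2); scc=(scc[0]=0,scc[1]=?,scc[2]=?,scc[3]=?,scc[4]=?,scc[5]=?,scc[6]=?,scc[7]=?,scc[8]=1)
step 3: low=(low[0]=0,low[1]=1,low[2]=?,low[3]=?,low[4]=?,low[5]=?,low[6]=?,low[7]=?,low[8]=2); scc=(scc[0]=0,scc[1]=2,scc[2]=?,scc[3]=?,scc[4]=?,scc[5]=?,scc[6]=?,scc[7]=?,scc[8]=1)
step 4: low=(low[0]=0,low[1]=1,low[2]=3,low[3]=?,low[4]=?,low[5]=?,low[6]=4,low[7]=?,low[8]=2); scc=(scc[0]=0,scc[1]=2,scc[2]=?,scc[3]=?,scc[4]=?,scc[5]=?,scc[6]=3,scc[7]=?,scc[8]=1)
step 5: low=(low[0]=0,low[1]=1,low[2]=3,low[3]=?,low[4]=?,low[5]=?,low[6]=4,low[7]=3,low[8]=2); scc=(scc[0]=0,scc[1]=2,scc[2]=?,scc[3]=?,scc[4]=?,scc[5]=?,scc[6]=3,scc[7]=?,scc[8]=1)
step 6: low=(low[0]=0,low[1]=1,low[2]=3,low[3]=?,low[4]=?,low[5]=?,low[6]=4,low[7]=3,low[8]=2); scc=(scc[0]=0,scc[1]=2,scc[2]=4,scc[3]=?,scc[4]=?,scc[5]=?,scc[6]=3,scc[7]=4,scc[8]=1)
step 7: low=(low[0]=0,low[1]=1,low[2]=3,low[3]=6,low[4]=?,low[5]=?,low[6]=4,low[7]=3,low[8]=2); scc=(scc[0]=0,scc[1]=2,scc[2]=4,scc[3]=5,scc[4]=?,scc[5]=?,scc[6]=3,scc[7]=4,scc[8]=1)
step 8: low=(low[0]=0,low[1]=1,low[2]=3,low[3]=6,low[4]=7,low[5]=?,low[6]=4,low[7]=3,low[8]=2); scc=(scc[0]=0,scc[1]=2,scc[2]=4,scc[3]=5,scc[4]=6,scc[5]=?,scc[6]=3,scc[7]=4,scc[8]=1)
step 9: low=(low[0]=0,low[1]=1,low[2]=3,low[3]=6,low[4]=7,low[5]=8,low[6]=4,low[7]=3,low[8]=2); scc=(scc[0]=0,scc[1]=2,scc[2]=4,scc[3]=5,scc[4]=6,scc[5]=7,scc[6]=3,scc[7]=4,scc[8]=1)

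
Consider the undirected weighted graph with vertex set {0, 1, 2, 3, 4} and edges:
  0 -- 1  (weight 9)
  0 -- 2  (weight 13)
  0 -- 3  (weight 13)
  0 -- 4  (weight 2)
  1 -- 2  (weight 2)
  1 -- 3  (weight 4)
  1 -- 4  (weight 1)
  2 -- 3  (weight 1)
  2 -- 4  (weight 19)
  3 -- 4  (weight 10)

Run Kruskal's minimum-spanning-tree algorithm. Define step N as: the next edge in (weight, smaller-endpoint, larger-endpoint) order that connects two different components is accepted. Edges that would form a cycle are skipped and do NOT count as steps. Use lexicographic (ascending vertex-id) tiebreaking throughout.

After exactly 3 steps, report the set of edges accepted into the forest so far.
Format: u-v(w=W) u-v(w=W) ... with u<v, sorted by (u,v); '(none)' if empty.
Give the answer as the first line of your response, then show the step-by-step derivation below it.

0-4(w=2) 1-4(w=1) 2-3(w=1)

step 1: add edge 1-4 (w=1); MST = {1-4(w=1)}
step 2: add edge 2-3 (w=1); MST = {1-4(w=1) 2-3(w=1)}
step 3: add edge 0-4 (w=2); MST = {0-4(w=2) 1-4(w=1) 2-3(w=1)}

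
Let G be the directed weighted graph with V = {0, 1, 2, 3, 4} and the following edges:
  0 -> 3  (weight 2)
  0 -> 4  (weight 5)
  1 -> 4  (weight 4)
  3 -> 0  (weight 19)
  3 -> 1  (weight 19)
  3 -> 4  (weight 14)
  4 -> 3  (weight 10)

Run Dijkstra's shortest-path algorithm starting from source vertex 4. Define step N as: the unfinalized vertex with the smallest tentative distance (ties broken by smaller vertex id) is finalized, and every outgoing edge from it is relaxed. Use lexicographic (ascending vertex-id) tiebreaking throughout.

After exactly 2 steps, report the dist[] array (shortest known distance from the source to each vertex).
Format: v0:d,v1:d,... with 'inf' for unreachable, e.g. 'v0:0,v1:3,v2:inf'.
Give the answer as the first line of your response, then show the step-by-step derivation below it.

v0:29,v1:29,v2:inf,v3:10,v4:0

step 1: dist = v0:inf,v1:inf,v2:inf,v3:10,v4:0
step 2: dist = v0:29,v1:29,v2:inf,v3:10,v4:0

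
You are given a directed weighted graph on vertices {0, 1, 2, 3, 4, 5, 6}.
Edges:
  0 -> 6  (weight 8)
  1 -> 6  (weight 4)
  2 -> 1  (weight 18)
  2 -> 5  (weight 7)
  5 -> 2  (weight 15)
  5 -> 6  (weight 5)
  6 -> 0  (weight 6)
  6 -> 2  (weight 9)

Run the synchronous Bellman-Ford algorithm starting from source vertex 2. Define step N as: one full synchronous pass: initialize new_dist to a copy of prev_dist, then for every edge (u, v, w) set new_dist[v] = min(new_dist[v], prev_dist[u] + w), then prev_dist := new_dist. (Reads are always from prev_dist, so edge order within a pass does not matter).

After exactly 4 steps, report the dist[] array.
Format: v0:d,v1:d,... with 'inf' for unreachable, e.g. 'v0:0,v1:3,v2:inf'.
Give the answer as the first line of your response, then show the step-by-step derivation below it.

v0:18,v1:18,v2:0,v3:inf,v4:inf,v5:7,v6:12

step 1: dist = v0:inf,v1:18,v2:0,v3:inf,v4:inf,v5:7,v6:inf
step 2: dist = v0:inf,v1:18,v2:0,v3:inf,v4:inf,v5:7,v6:12
step 3: dist = v0:18,v1:18,v2:0,v3:inf,v4:inf,v5:7,v6:12
step 4: dist = v0:18,v1:18,v2:0,v3:inf,v4:inf,v5:7,v6:12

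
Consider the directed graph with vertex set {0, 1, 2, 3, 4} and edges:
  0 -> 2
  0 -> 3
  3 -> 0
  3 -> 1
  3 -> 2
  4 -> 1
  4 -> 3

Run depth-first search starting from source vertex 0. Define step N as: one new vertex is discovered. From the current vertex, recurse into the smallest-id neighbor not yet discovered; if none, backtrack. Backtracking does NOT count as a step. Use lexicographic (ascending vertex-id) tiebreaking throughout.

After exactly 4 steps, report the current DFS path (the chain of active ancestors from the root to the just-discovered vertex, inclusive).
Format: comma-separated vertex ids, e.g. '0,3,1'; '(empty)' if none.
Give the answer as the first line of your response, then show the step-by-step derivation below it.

0,3,1

step 1: discover 0; path=0; order=0
step 2: discover 2; path=0>2; order=0,2
step 3: discover 3; path=0>3; order=0,2,3
step 4: discover 1; path=0>3>1; order=0,2,3,1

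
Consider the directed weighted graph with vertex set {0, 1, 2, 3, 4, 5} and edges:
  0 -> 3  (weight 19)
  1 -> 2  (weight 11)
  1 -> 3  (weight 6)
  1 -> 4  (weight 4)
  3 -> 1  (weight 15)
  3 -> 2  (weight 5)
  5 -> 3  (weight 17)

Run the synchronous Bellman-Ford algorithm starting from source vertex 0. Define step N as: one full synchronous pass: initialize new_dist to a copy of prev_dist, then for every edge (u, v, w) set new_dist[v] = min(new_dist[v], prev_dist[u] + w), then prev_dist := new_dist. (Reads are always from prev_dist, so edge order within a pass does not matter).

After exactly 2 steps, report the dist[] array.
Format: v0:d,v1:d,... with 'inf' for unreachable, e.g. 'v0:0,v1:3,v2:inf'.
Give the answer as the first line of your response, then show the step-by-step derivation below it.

v0:0,v1:34,v2:24,v3:19,v4:inf,v5:inf

step 1: dist = v0:0,v1:inf,v2:inf,v3:19,v4:inf,v5:inf
step 2: dist = v0:0,v1:34,v2:24,v3:19,v4:inf,v5:inf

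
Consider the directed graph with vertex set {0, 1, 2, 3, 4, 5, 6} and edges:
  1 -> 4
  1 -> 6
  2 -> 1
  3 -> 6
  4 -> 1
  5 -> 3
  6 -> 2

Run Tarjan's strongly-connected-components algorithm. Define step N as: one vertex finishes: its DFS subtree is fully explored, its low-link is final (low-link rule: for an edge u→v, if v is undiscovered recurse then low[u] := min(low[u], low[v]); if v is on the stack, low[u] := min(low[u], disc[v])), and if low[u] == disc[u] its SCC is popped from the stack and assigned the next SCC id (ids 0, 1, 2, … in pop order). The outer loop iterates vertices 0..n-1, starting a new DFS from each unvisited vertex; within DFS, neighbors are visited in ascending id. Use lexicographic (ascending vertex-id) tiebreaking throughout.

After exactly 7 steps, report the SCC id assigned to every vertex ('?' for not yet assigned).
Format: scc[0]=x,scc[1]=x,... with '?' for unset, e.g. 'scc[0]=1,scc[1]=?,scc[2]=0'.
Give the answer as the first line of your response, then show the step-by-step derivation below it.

scc[0]=0,scc[1]=1,scc[2]=1,scc[3]=2,scc[4]=1,scc[5]=3,scc[6]=1

step 1: low=(low[0]=0,low[1]=?,low[2]=?,low[3]=?,low[4]=?,low[5]=?,low[6]=?); scc=(scc[0]=0,scc[1]=?,scc[2]=?,scc[3]=?,scc[4]=?,scc[5]=?,scc[6]=?)
step 2: low=(low[0]=0,low[1]=1,low[2]=?,low[3]=?,low[4]=1,low[5]=?,low[6]=?); scc=(scc[0]=0,scc[1]=?,scc[2]=?,scc[3]=?,scc[4]=?,scc[5]=?,scc[6]=?)
step 3: low=(low[0]=0,low[1]=1,low[2]=1,low[3]=?,low[4]=1,low[5]=?,low[6]=3); scc=(scc[0]=0,scc[1]=?,scc[2]=?,scc[3]=?,scc[4]=?,scc[5]=?,scc[6]=?)
step 4: low=(low[0]=0,low[1]=1,low[2]=1,low[3]=?,low[4]=1,low[5]=?,low[6]=1); scc=(scc[0]=0,scc[1]=?,scc[2]=?,scc[3]=?,scc[4]=?,scc[5]=?,scc[6]=?)
step 5: low=(low[0]=0,low[1]=1,low[2]=1,low[3]=?,low[4]=1,low[5]=?,low[6]=1); scc=(scc[0]=0,scc[1]=1,scc[2]=1,scc[3]=?,scc[4]=1,scc[5]=?,scc[6]=1)
step 6: low=(low[0]=0,low[1]=1,low[2]=1,low[3]=5,low[4]=1,low[5]=?,low[6]=1); scc=(scc[0]=0,scc[1]=1,scc[2]=1,scc[3]=2,scc[4]=1,scc[5]=?,scc[6]=1)
step 7: low=(low[0]=0,low[1]=1,low[2]=1,low[3]=5,low[4]=1,low[5]=6,low[6]=1); scc=(scc[0]=0,scc[1]=1,scc[2]=1,scc[3]=2,scc[4]=1,scc[5]=3,scc[6]=1)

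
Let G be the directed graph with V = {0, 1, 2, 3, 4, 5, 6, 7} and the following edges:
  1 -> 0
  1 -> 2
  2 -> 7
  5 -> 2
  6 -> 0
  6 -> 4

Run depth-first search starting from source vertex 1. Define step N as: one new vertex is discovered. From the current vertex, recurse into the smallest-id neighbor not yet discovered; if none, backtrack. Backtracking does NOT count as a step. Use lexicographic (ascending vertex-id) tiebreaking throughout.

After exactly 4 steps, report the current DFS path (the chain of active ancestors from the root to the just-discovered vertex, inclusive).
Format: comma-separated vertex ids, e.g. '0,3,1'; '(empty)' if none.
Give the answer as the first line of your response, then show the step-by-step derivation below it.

1,2,7

step 1: discover 1; path=1; order=1
step 2: discover 0; path=1>0; order=1,0
step 3: discover 2; path=1>2; order=1,0,2
step 4: discover 7; path=1>2>7; order=1,0,2,7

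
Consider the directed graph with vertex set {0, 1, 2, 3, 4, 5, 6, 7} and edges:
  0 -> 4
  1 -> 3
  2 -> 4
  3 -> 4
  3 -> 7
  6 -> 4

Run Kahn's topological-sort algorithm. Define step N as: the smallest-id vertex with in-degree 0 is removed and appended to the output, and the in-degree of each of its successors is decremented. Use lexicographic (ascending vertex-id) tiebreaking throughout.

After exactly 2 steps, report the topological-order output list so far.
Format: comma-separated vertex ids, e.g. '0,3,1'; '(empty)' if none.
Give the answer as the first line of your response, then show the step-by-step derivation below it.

0,1

step 1: output 0; order=[0]; indeg=(0,0,0,1,3,0,0,1)
step 2: output 1; order=[0,1]; indeg=(0,0,0,0,3,0,0,1)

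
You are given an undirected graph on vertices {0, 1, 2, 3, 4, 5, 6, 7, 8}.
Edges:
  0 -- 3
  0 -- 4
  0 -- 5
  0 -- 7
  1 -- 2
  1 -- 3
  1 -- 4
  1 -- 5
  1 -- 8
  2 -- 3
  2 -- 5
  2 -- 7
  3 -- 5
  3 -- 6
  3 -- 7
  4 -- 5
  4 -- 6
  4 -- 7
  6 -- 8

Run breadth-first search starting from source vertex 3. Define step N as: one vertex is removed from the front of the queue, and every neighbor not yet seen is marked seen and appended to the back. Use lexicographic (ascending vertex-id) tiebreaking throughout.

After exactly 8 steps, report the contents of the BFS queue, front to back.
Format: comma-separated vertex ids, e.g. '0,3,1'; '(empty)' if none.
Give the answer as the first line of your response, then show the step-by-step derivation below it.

8

step 1: dequeue 3; queue=[0,1,2,5,6,7]; order=3
step 2: dequeue 0; queue=[1,2,5,6,7,4]; order=3,0
step 3: dequeue 1; queue=[2,5,6,7,4,8]; order=3,0,1
step 4: dequeue 2; queue=[5,6,7,4,8]; order=3,0,1,2
step 5: dequeue 5; queue=[6,7,4,8]; order=3,0,1,2,5
step 6: dequeue 6; queue=[7,4,8]; order=3,0,1,2,5,6
step 7: dequeue 7; queue=[4,8]; order=3,0,1,2,5,6,7
step 8: dequeue 4; queue=[8]; order=3,0,1,2,5,6,7,4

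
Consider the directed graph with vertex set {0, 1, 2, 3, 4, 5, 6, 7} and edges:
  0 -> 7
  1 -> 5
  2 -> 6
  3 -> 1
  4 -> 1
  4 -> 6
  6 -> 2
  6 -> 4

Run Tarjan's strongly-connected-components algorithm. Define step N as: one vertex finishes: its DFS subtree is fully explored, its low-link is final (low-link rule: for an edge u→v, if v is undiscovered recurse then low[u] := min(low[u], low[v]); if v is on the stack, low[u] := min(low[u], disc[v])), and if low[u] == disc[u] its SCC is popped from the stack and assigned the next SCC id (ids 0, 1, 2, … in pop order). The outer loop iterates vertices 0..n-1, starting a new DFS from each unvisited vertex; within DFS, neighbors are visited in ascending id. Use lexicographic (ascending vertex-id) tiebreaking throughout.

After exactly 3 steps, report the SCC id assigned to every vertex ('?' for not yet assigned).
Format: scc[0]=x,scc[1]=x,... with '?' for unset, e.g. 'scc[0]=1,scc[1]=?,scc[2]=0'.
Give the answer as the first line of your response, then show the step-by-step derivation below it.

scc[0]=1,scc[1]=?,scc[2]=?,scc[3]=?,scc[4]=?,scc[5]=2,scc[6]=?,scc[7]=0

step 1: low=(low[0]=0,low[1]=?,low[2]=?,low[3]=?,low[4]=?,low[5]=?,low[6]=?,low[7]=1); scc=(scc[0]=?,scc[1]=?,scc[2]=?,scc[3]=?,scc[4]=?,scc[5]=?,scc[6]=?,scc[7]=0)
step 2: low=(low[0]=0,low[1]=?,low[2]=?,low[3]=?,low[4]=?,low[5]=?,low[6]=?,low[7]=1); scc=(scc[0]=1,scc[1]=?,scc[2]=?,scc[3]=?,scc[4]=?,scc[5]=?,scc[6]=?,scc[7]=0)
step 3: low=(low[0]=0,low[1]=2,low[2]=?,low[3]=?,low[4]=?,low[5]=3,low[6]=?,low[7]=1); scc=(scc[0]=1,scc[1]=?,scc[2]=?,scc[3]=?,scc[4]=?,scc[5]=2,scc[6]=?,scc[7]=0)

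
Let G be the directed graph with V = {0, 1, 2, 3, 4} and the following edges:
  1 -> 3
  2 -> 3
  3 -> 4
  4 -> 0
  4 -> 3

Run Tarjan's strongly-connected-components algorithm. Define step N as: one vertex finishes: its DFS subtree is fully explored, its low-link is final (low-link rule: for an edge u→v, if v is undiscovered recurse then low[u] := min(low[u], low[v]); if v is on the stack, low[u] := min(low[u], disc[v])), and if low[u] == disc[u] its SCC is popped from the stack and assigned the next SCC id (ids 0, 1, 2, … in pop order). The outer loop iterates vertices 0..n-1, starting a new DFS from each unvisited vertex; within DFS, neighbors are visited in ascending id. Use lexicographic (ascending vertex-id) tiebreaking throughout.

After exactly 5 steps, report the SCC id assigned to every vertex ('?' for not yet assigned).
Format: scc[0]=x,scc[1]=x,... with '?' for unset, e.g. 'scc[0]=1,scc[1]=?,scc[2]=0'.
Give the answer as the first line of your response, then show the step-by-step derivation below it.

scc[0]=0,scc[1]=2,scc[2]=3,scc[3]=1,scc[4]=1

step 1: low=(low[0]=0,low[1]=?,low[2]=?,low[3]=?,low[4]=?); scc=(scc[0]=0,scc[1]=?,scc[2]=?,scc[3]=?,scc[4]=?)
step 2: low=(low[0]=0,low[1]=1,low[2]=?,low[3]=2,low[4]=2); scc=(scc[0]=0,scc[1]=?,scc[2]=?,scc[3]=?,scc[4]=?)
step 3: low=(low[0]=0,low[1]=1,low[2]=?,low[3]=2,low[4]=2); scc=(scc[0]=0,scc[1]=?,scc[2]=?,scc[3]=1,scc[4]=1)
step 4: low=(low[0]=0,low[1]=1,low[2]=?,low[3]=2,low[4]=2); scc=(scc[0]=0,scc[1]=2,scc[2]=?,scc[3]=1,scc[4]=1)
step 5: low=(low[0]=0,low[1]=1,low[2]=4,low[3]=2,low[4]=2); scc=(scc[0]=0,scc[1]=2,scc[2]=3,scc[3]=1,scc[4]=1)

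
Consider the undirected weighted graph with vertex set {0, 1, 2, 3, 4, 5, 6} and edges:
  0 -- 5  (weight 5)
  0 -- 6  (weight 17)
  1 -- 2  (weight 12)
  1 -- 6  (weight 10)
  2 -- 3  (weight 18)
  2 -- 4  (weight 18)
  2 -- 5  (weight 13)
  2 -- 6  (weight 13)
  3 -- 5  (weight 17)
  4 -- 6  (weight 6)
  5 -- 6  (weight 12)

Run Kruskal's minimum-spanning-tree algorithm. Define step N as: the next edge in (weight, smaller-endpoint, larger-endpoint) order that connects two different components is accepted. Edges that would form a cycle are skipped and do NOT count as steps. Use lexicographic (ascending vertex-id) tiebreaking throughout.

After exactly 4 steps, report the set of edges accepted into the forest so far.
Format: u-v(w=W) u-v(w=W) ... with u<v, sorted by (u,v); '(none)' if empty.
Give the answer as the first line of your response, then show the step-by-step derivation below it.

0-5(w=5) 1-2(w=12) 1-6(w=10) 4-6(w=6)

step 1: add edge 0-5 (w=5); MST = {0-5(w=5)}
step 2: add edge 4-6 (w=6); MST = {0-5(w=5) 4-6(w=6)}
step 3: add edge 1-6 (w=10); MST = {0-5(w=5) 1-6(w=10) 4-6(w=6)}
step 4: add edge 1-2 (w=12); MST = {0-5(w=5) 1-2(w=12) 1-6(w=10) 4-6(w=6)}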